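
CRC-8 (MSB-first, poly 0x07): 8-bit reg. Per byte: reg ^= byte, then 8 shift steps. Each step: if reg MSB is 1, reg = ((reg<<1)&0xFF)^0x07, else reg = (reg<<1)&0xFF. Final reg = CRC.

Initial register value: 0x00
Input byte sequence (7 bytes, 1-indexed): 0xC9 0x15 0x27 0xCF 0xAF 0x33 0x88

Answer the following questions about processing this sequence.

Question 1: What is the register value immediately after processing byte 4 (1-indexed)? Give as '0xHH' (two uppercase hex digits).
Answer: 0xC8

Derivation:
After byte 1 (0xC9): reg=0x71
After byte 2 (0x15): reg=0x3B
After byte 3 (0x27): reg=0x54
After byte 4 (0xCF): reg=0xC8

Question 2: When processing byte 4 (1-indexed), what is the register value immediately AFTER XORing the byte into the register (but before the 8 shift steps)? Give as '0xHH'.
Answer: 0x9B

Derivation:
Register before byte 4: 0x54
Byte 4: 0xCF
0x54 XOR 0xCF = 0x9B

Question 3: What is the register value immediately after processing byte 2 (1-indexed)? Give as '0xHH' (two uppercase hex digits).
Answer: 0x3B

Derivation:
After byte 1 (0xC9): reg=0x71
After byte 2 (0x15): reg=0x3B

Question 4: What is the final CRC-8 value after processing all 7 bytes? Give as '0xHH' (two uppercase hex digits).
After byte 1 (0xC9): reg=0x71
After byte 2 (0x15): reg=0x3B
After byte 3 (0x27): reg=0x54
After byte 4 (0xCF): reg=0xC8
After byte 5 (0xAF): reg=0x32
After byte 6 (0x33): reg=0x07
After byte 7 (0x88): reg=0xA4

Answer: 0xA4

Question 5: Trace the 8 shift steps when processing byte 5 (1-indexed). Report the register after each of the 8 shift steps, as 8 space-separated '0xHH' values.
After byte 1 (0xC9): reg=0x71
After byte 2 (0x15): reg=0x3B
After byte 3 (0x27): reg=0x54
After byte 4 (0xCF): reg=0xC8
Register before byte 5: 0xC8
After XOR with byte 0xAF: 0x67

Answer: 0xCE 0x9B 0x31 0x62 0xC4 0x8F 0x19 0x32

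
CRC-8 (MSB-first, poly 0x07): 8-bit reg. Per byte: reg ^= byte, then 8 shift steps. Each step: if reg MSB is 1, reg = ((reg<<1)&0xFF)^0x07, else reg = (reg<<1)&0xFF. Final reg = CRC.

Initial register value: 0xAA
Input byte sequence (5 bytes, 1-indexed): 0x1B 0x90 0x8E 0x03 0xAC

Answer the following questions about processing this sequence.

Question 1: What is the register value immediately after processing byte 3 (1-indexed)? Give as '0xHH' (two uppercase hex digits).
After byte 1 (0x1B): reg=0x1E
After byte 2 (0x90): reg=0xA3
After byte 3 (0x8E): reg=0xC3

Answer: 0xC3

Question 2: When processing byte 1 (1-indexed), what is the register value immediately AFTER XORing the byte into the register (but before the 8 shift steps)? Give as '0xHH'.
Register before byte 1: 0xAA
Byte 1: 0x1B
0xAA XOR 0x1B = 0xB1

Answer: 0xB1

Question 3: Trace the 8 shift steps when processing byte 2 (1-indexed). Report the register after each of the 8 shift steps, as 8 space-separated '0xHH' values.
After byte 1 (0x1B): reg=0x1E
Register before byte 2: 0x1E
After XOR with byte 0x90: 0x8E

Answer: 0x1B 0x36 0x6C 0xD8 0xB7 0x69 0xD2 0xA3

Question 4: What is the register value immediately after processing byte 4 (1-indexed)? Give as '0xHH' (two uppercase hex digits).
Answer: 0x4E

Derivation:
After byte 1 (0x1B): reg=0x1E
After byte 2 (0x90): reg=0xA3
After byte 3 (0x8E): reg=0xC3
After byte 4 (0x03): reg=0x4E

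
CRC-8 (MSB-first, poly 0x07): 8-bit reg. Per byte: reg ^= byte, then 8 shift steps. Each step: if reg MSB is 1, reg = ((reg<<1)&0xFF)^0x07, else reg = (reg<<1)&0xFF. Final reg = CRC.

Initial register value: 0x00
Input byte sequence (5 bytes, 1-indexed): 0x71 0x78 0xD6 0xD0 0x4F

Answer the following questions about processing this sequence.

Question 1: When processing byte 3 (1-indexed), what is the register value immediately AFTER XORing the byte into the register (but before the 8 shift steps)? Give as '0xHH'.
Register before byte 3: 0xD8
Byte 3: 0xD6
0xD8 XOR 0xD6 = 0x0E

Answer: 0x0E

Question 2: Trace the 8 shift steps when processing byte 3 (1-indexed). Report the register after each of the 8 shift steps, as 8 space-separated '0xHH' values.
After byte 1 (0x71): reg=0x50
After byte 2 (0x78): reg=0xD8
Register before byte 3: 0xD8
After XOR with byte 0xD6: 0x0E

Answer: 0x1C 0x38 0x70 0xE0 0xC7 0x89 0x15 0x2A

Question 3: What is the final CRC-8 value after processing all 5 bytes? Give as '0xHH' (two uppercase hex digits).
After byte 1 (0x71): reg=0x50
After byte 2 (0x78): reg=0xD8
After byte 3 (0xD6): reg=0x2A
After byte 4 (0xD0): reg=0xE8
After byte 5 (0x4F): reg=0x7C

Answer: 0x7C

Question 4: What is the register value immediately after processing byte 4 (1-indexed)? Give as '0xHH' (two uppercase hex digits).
After byte 1 (0x71): reg=0x50
After byte 2 (0x78): reg=0xD8
After byte 3 (0xD6): reg=0x2A
After byte 4 (0xD0): reg=0xE8

Answer: 0xE8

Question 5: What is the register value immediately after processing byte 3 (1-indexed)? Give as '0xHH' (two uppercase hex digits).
Answer: 0x2A

Derivation:
After byte 1 (0x71): reg=0x50
After byte 2 (0x78): reg=0xD8
After byte 3 (0xD6): reg=0x2A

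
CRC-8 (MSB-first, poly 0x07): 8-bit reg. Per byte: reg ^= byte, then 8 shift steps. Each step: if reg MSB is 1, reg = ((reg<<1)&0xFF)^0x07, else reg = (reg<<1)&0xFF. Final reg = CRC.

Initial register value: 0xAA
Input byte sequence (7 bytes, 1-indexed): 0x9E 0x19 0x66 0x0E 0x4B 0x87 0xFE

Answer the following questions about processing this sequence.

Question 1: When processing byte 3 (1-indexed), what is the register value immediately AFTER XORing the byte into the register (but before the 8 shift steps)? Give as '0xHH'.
Register before byte 3: 0xE2
Byte 3: 0x66
0xE2 XOR 0x66 = 0x84

Answer: 0x84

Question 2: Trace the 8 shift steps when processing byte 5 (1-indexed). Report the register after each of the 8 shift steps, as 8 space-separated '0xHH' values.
After byte 1 (0x9E): reg=0x8C
After byte 2 (0x19): reg=0xE2
After byte 3 (0x66): reg=0x95
After byte 4 (0x0E): reg=0xC8
Register before byte 5: 0xC8
After XOR with byte 0x4B: 0x83

Answer: 0x01 0x02 0x04 0x08 0x10 0x20 0x40 0x80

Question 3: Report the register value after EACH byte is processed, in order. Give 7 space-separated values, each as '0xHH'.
0x8C 0xE2 0x95 0xC8 0x80 0x15 0x9F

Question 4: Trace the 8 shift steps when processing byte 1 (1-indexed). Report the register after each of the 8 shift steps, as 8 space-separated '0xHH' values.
Register before byte 1: 0xAA
After XOR with byte 0x9E: 0x34

Answer: 0x68 0xD0 0xA7 0x49 0x92 0x23 0x46 0x8C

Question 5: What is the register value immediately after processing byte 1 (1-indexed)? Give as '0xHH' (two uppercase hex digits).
After byte 1 (0x9E): reg=0x8C

Answer: 0x8C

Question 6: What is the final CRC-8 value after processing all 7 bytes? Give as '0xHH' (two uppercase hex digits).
Answer: 0x9F

Derivation:
After byte 1 (0x9E): reg=0x8C
After byte 2 (0x19): reg=0xE2
After byte 3 (0x66): reg=0x95
After byte 4 (0x0E): reg=0xC8
After byte 5 (0x4B): reg=0x80
After byte 6 (0x87): reg=0x15
After byte 7 (0xFE): reg=0x9F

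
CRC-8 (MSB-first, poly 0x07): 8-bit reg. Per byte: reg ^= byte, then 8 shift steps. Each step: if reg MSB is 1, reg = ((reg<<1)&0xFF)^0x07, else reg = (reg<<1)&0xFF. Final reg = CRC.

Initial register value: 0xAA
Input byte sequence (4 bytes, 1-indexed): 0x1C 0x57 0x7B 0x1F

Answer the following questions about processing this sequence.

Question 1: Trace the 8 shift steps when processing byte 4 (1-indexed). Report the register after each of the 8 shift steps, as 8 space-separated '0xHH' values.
After byte 1 (0x1C): reg=0x0B
After byte 2 (0x57): reg=0x93
After byte 3 (0x7B): reg=0x96
Register before byte 4: 0x96
After XOR with byte 0x1F: 0x89

Answer: 0x15 0x2A 0x54 0xA8 0x57 0xAE 0x5B 0xB6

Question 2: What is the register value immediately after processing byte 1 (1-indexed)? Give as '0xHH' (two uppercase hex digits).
After byte 1 (0x1C): reg=0x0B

Answer: 0x0B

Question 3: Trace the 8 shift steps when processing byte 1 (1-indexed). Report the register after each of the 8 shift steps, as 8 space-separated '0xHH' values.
Answer: 0x6B 0xD6 0xAB 0x51 0xA2 0x43 0x86 0x0B

Derivation:
Register before byte 1: 0xAA
After XOR with byte 0x1C: 0xB6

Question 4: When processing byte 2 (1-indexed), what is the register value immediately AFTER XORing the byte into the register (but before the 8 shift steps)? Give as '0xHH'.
Answer: 0x5C

Derivation:
Register before byte 2: 0x0B
Byte 2: 0x57
0x0B XOR 0x57 = 0x5C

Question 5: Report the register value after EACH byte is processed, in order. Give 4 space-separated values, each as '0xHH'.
0x0B 0x93 0x96 0xB6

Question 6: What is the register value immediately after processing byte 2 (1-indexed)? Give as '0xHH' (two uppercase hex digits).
Answer: 0x93

Derivation:
After byte 1 (0x1C): reg=0x0B
After byte 2 (0x57): reg=0x93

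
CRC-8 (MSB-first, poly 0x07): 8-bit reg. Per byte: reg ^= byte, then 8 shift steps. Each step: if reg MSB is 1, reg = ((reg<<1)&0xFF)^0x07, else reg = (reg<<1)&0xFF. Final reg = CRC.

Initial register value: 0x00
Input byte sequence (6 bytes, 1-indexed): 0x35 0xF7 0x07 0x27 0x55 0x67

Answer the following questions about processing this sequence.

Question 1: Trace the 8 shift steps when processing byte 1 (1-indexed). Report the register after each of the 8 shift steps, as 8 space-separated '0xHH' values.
Answer: 0x6A 0xD4 0xAF 0x59 0xB2 0x63 0xC6 0x8B

Derivation:
Register before byte 1: 0x00
After XOR with byte 0x35: 0x35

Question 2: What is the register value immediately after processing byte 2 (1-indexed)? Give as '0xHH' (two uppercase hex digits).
Answer: 0x73

Derivation:
After byte 1 (0x35): reg=0x8B
After byte 2 (0xF7): reg=0x73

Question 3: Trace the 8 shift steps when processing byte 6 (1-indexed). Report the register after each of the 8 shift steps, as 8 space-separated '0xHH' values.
Answer: 0x83 0x01 0x02 0x04 0x08 0x10 0x20 0x40

Derivation:
After byte 1 (0x35): reg=0x8B
After byte 2 (0xF7): reg=0x73
After byte 3 (0x07): reg=0x4B
After byte 4 (0x27): reg=0x03
After byte 5 (0x55): reg=0xA5
Register before byte 6: 0xA5
After XOR with byte 0x67: 0xC2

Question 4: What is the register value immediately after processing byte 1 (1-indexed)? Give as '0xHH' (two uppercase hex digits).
Answer: 0x8B

Derivation:
After byte 1 (0x35): reg=0x8B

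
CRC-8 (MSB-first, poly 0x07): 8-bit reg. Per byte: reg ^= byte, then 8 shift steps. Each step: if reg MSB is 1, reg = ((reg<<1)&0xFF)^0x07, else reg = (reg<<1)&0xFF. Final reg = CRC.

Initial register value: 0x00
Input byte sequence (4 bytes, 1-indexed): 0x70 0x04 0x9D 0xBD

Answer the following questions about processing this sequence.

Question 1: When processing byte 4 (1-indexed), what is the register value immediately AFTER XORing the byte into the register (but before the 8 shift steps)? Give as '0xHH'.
Register before byte 4: 0xE9
Byte 4: 0xBD
0xE9 XOR 0xBD = 0x54

Answer: 0x54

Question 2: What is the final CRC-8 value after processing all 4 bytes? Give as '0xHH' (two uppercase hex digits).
After byte 1 (0x70): reg=0x57
After byte 2 (0x04): reg=0xBE
After byte 3 (0x9D): reg=0xE9
After byte 4 (0xBD): reg=0xAB

Answer: 0xAB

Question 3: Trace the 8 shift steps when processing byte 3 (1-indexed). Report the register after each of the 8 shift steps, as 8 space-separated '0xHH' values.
After byte 1 (0x70): reg=0x57
After byte 2 (0x04): reg=0xBE
Register before byte 3: 0xBE
After XOR with byte 0x9D: 0x23

Answer: 0x46 0x8C 0x1F 0x3E 0x7C 0xF8 0xF7 0xE9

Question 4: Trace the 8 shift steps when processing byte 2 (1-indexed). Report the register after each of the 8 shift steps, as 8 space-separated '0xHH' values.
Answer: 0xA6 0x4B 0x96 0x2B 0x56 0xAC 0x5F 0xBE

Derivation:
After byte 1 (0x70): reg=0x57
Register before byte 2: 0x57
After XOR with byte 0x04: 0x53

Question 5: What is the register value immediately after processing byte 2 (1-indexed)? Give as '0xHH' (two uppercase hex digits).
After byte 1 (0x70): reg=0x57
After byte 2 (0x04): reg=0xBE

Answer: 0xBE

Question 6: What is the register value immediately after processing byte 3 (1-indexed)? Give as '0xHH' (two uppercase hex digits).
After byte 1 (0x70): reg=0x57
After byte 2 (0x04): reg=0xBE
After byte 3 (0x9D): reg=0xE9

Answer: 0xE9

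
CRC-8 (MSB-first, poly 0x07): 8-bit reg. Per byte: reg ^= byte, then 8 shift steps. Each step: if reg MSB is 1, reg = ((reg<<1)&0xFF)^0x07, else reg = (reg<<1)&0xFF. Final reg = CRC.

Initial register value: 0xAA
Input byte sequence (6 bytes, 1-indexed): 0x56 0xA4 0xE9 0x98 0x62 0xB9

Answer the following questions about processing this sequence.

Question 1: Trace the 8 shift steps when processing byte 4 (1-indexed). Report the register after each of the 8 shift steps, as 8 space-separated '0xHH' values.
After byte 1 (0x56): reg=0xFA
After byte 2 (0xA4): reg=0x9D
After byte 3 (0xE9): reg=0x4B
Register before byte 4: 0x4B
After XOR with byte 0x98: 0xD3

Answer: 0xA1 0x45 0x8A 0x13 0x26 0x4C 0x98 0x37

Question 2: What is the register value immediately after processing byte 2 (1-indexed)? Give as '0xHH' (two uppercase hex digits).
Answer: 0x9D

Derivation:
After byte 1 (0x56): reg=0xFA
After byte 2 (0xA4): reg=0x9D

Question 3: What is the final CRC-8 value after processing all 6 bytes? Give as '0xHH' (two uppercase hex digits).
Answer: 0x6B

Derivation:
After byte 1 (0x56): reg=0xFA
After byte 2 (0xA4): reg=0x9D
After byte 3 (0xE9): reg=0x4B
After byte 4 (0x98): reg=0x37
After byte 5 (0x62): reg=0xAC
After byte 6 (0xB9): reg=0x6B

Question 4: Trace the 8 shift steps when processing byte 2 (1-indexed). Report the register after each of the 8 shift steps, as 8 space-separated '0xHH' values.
Answer: 0xBC 0x7F 0xFE 0xFB 0xF1 0xE5 0xCD 0x9D

Derivation:
After byte 1 (0x56): reg=0xFA
Register before byte 2: 0xFA
After XOR with byte 0xA4: 0x5E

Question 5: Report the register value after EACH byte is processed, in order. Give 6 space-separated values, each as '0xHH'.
0xFA 0x9D 0x4B 0x37 0xAC 0x6B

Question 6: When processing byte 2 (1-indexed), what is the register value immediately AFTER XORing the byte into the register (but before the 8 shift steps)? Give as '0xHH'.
Answer: 0x5E

Derivation:
Register before byte 2: 0xFA
Byte 2: 0xA4
0xFA XOR 0xA4 = 0x5E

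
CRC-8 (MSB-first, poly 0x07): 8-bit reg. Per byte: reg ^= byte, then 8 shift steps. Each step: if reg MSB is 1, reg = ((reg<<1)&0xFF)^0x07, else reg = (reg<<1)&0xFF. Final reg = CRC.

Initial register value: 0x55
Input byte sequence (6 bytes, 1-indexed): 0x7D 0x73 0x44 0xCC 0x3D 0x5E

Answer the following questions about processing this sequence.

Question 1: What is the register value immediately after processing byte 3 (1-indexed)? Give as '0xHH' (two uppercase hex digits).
Answer: 0x54

Derivation:
After byte 1 (0x7D): reg=0xD8
After byte 2 (0x73): reg=0x58
After byte 3 (0x44): reg=0x54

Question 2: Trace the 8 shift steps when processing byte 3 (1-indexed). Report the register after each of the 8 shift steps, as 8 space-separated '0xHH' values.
After byte 1 (0x7D): reg=0xD8
After byte 2 (0x73): reg=0x58
Register before byte 3: 0x58
After XOR with byte 0x44: 0x1C

Answer: 0x38 0x70 0xE0 0xC7 0x89 0x15 0x2A 0x54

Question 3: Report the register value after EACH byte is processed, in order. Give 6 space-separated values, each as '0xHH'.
0xD8 0x58 0x54 0xC1 0xFA 0x75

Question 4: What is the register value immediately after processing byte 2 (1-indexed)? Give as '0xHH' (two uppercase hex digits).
Answer: 0x58

Derivation:
After byte 1 (0x7D): reg=0xD8
After byte 2 (0x73): reg=0x58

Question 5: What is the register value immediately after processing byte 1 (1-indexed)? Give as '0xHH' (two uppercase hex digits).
After byte 1 (0x7D): reg=0xD8

Answer: 0xD8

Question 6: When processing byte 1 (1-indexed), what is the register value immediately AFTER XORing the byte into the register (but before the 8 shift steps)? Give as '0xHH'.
Register before byte 1: 0x55
Byte 1: 0x7D
0x55 XOR 0x7D = 0x28

Answer: 0x28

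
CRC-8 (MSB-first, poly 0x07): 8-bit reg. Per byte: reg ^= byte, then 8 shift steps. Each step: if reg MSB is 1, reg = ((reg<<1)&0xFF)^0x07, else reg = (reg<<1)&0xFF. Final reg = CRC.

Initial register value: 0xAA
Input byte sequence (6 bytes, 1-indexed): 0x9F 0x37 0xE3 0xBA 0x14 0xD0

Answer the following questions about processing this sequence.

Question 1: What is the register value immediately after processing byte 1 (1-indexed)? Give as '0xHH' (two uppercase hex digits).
Answer: 0x8B

Derivation:
After byte 1 (0x9F): reg=0x8B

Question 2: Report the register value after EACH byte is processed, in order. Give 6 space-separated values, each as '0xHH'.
0x8B 0x3D 0x14 0x43 0xA2 0x59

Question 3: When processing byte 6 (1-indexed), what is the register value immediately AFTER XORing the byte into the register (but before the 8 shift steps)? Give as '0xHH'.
Register before byte 6: 0xA2
Byte 6: 0xD0
0xA2 XOR 0xD0 = 0x72

Answer: 0x72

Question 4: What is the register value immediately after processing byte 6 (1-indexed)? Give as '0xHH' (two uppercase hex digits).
Answer: 0x59

Derivation:
After byte 1 (0x9F): reg=0x8B
After byte 2 (0x37): reg=0x3D
After byte 3 (0xE3): reg=0x14
After byte 4 (0xBA): reg=0x43
After byte 5 (0x14): reg=0xA2
After byte 6 (0xD0): reg=0x59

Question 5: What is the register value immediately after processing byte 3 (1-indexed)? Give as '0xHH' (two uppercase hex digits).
Answer: 0x14

Derivation:
After byte 1 (0x9F): reg=0x8B
After byte 2 (0x37): reg=0x3D
After byte 3 (0xE3): reg=0x14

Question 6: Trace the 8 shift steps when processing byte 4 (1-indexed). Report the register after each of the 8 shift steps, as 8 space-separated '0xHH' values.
After byte 1 (0x9F): reg=0x8B
After byte 2 (0x37): reg=0x3D
After byte 3 (0xE3): reg=0x14
Register before byte 4: 0x14
After XOR with byte 0xBA: 0xAE

Answer: 0x5B 0xB6 0x6B 0xD6 0xAB 0x51 0xA2 0x43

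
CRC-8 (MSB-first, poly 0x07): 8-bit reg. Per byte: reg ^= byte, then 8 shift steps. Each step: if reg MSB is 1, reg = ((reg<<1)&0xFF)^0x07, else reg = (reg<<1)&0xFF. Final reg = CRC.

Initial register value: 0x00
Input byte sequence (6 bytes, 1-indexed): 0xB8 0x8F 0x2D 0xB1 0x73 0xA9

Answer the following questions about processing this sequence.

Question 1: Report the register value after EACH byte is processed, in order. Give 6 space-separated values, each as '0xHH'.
0x21 0x43 0x0D 0x3D 0xED 0xDB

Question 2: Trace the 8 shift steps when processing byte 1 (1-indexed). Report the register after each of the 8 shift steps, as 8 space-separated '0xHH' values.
Register before byte 1: 0x00
After XOR with byte 0xB8: 0xB8

Answer: 0x77 0xEE 0xDB 0xB1 0x65 0xCA 0x93 0x21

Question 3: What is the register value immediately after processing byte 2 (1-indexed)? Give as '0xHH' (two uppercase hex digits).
Answer: 0x43

Derivation:
After byte 1 (0xB8): reg=0x21
After byte 2 (0x8F): reg=0x43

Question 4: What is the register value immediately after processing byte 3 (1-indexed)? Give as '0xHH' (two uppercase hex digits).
After byte 1 (0xB8): reg=0x21
After byte 2 (0x8F): reg=0x43
After byte 3 (0x2D): reg=0x0D

Answer: 0x0D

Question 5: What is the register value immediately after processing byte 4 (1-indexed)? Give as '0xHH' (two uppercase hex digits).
After byte 1 (0xB8): reg=0x21
After byte 2 (0x8F): reg=0x43
After byte 3 (0x2D): reg=0x0D
After byte 4 (0xB1): reg=0x3D

Answer: 0x3D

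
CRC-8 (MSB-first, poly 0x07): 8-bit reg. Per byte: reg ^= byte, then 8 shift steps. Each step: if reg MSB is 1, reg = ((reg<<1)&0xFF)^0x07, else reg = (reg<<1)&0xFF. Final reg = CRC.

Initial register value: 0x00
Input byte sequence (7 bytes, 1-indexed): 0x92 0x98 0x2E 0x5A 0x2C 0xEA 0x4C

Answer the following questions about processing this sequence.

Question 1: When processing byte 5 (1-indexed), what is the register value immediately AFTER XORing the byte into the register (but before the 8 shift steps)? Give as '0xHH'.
Answer: 0x57

Derivation:
Register before byte 5: 0x7B
Byte 5: 0x2C
0x7B XOR 0x2C = 0x57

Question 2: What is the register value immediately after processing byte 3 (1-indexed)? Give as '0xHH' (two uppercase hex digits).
After byte 1 (0x92): reg=0xF7
After byte 2 (0x98): reg=0x0A
After byte 3 (0x2E): reg=0xFC

Answer: 0xFC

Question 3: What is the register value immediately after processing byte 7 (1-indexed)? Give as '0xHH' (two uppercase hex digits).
Answer: 0x10

Derivation:
After byte 1 (0x92): reg=0xF7
After byte 2 (0x98): reg=0x0A
After byte 3 (0x2E): reg=0xFC
After byte 4 (0x5A): reg=0x7B
After byte 5 (0x2C): reg=0xA2
After byte 6 (0xEA): reg=0xFF
After byte 7 (0x4C): reg=0x10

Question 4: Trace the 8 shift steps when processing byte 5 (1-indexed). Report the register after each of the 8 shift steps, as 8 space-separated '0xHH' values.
Answer: 0xAE 0x5B 0xB6 0x6B 0xD6 0xAB 0x51 0xA2

Derivation:
After byte 1 (0x92): reg=0xF7
After byte 2 (0x98): reg=0x0A
After byte 3 (0x2E): reg=0xFC
After byte 4 (0x5A): reg=0x7B
Register before byte 5: 0x7B
After XOR with byte 0x2C: 0x57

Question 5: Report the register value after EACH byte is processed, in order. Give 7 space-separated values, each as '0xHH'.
0xF7 0x0A 0xFC 0x7B 0xA2 0xFF 0x10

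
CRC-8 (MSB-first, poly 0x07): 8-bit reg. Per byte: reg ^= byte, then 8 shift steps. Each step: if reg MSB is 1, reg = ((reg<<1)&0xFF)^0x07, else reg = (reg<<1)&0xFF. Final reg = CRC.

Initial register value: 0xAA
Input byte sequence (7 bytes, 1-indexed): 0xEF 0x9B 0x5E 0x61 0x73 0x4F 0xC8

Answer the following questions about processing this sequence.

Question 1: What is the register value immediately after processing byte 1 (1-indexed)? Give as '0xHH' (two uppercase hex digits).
After byte 1 (0xEF): reg=0xDC

Answer: 0xDC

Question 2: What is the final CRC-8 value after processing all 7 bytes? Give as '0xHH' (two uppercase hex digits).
Answer: 0x76

Derivation:
After byte 1 (0xEF): reg=0xDC
After byte 2 (0x9B): reg=0xD2
After byte 3 (0x5E): reg=0xAD
After byte 4 (0x61): reg=0x6A
After byte 5 (0x73): reg=0x4F
After byte 6 (0x4F): reg=0x00
After byte 7 (0xC8): reg=0x76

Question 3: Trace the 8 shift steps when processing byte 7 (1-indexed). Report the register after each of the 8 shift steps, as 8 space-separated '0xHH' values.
Answer: 0x97 0x29 0x52 0xA4 0x4F 0x9E 0x3B 0x76

Derivation:
After byte 1 (0xEF): reg=0xDC
After byte 2 (0x9B): reg=0xD2
After byte 3 (0x5E): reg=0xAD
After byte 4 (0x61): reg=0x6A
After byte 5 (0x73): reg=0x4F
After byte 6 (0x4F): reg=0x00
Register before byte 7: 0x00
After XOR with byte 0xC8: 0xC8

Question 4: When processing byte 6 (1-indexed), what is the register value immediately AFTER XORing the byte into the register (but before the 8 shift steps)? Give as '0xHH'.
Register before byte 6: 0x4F
Byte 6: 0x4F
0x4F XOR 0x4F = 0x00

Answer: 0x00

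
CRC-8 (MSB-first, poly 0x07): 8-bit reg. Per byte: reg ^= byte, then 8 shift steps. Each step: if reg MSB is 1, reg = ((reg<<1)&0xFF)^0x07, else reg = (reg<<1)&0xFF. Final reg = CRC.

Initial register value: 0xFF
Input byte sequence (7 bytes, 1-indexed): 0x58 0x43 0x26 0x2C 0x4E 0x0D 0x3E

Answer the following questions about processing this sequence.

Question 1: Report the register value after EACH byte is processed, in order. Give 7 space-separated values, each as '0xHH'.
0x7C 0xBD 0xC8 0xB2 0xFA 0xCB 0xC5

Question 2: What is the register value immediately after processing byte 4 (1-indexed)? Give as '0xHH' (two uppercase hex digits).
Answer: 0xB2

Derivation:
After byte 1 (0x58): reg=0x7C
After byte 2 (0x43): reg=0xBD
After byte 3 (0x26): reg=0xC8
After byte 4 (0x2C): reg=0xB2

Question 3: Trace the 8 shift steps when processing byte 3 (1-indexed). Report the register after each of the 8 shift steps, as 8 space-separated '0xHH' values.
After byte 1 (0x58): reg=0x7C
After byte 2 (0x43): reg=0xBD
Register before byte 3: 0xBD
After XOR with byte 0x26: 0x9B

Answer: 0x31 0x62 0xC4 0x8F 0x19 0x32 0x64 0xC8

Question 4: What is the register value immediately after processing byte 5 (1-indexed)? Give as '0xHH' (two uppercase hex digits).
Answer: 0xFA

Derivation:
After byte 1 (0x58): reg=0x7C
After byte 2 (0x43): reg=0xBD
After byte 3 (0x26): reg=0xC8
After byte 4 (0x2C): reg=0xB2
After byte 5 (0x4E): reg=0xFA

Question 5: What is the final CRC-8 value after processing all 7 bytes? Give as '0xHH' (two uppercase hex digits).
After byte 1 (0x58): reg=0x7C
After byte 2 (0x43): reg=0xBD
After byte 3 (0x26): reg=0xC8
After byte 4 (0x2C): reg=0xB2
After byte 5 (0x4E): reg=0xFA
After byte 6 (0x0D): reg=0xCB
After byte 7 (0x3E): reg=0xC5

Answer: 0xC5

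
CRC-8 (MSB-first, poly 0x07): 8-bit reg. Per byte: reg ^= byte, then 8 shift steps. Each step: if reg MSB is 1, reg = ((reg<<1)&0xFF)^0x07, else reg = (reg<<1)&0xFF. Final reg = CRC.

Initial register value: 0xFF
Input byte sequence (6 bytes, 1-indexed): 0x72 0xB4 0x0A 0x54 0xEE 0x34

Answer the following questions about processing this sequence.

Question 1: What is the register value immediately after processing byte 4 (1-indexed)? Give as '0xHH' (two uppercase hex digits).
Answer: 0xA7

Derivation:
After byte 1 (0x72): reg=0xAA
After byte 2 (0xB4): reg=0x5A
After byte 3 (0x0A): reg=0xB7
After byte 4 (0x54): reg=0xA7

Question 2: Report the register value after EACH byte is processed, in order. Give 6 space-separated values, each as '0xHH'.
0xAA 0x5A 0xB7 0xA7 0xF8 0x6A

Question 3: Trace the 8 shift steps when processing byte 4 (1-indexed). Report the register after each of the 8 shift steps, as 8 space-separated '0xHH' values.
Answer: 0xC1 0x85 0x0D 0x1A 0x34 0x68 0xD0 0xA7

Derivation:
After byte 1 (0x72): reg=0xAA
After byte 2 (0xB4): reg=0x5A
After byte 3 (0x0A): reg=0xB7
Register before byte 4: 0xB7
After XOR with byte 0x54: 0xE3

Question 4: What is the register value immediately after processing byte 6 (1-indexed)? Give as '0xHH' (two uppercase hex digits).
Answer: 0x6A

Derivation:
After byte 1 (0x72): reg=0xAA
After byte 2 (0xB4): reg=0x5A
After byte 3 (0x0A): reg=0xB7
After byte 4 (0x54): reg=0xA7
After byte 5 (0xEE): reg=0xF8
After byte 6 (0x34): reg=0x6A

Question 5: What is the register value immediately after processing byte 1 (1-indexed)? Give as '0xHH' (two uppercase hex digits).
Answer: 0xAA

Derivation:
After byte 1 (0x72): reg=0xAA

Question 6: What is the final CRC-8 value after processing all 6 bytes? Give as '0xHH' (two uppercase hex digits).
Answer: 0x6A

Derivation:
After byte 1 (0x72): reg=0xAA
After byte 2 (0xB4): reg=0x5A
After byte 3 (0x0A): reg=0xB7
After byte 4 (0x54): reg=0xA7
After byte 5 (0xEE): reg=0xF8
After byte 6 (0x34): reg=0x6A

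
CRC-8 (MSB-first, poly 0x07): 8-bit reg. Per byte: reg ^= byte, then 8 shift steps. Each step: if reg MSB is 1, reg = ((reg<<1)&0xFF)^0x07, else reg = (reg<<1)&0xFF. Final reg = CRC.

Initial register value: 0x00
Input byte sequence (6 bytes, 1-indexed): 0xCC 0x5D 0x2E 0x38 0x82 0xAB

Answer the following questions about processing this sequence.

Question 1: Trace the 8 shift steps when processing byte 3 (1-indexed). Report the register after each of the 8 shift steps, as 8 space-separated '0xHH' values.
After byte 1 (0xCC): reg=0x6A
After byte 2 (0x5D): reg=0x85
Register before byte 3: 0x85
After XOR with byte 0x2E: 0xAB

Answer: 0x51 0xA2 0x43 0x86 0x0B 0x16 0x2C 0x58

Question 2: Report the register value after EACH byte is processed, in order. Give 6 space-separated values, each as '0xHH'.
0x6A 0x85 0x58 0x27 0x72 0x01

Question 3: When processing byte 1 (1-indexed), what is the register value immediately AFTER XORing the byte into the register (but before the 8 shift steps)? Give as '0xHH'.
Answer: 0xCC

Derivation:
Register before byte 1: 0x00
Byte 1: 0xCC
0x00 XOR 0xCC = 0xCC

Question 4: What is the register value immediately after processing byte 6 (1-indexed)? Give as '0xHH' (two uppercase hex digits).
After byte 1 (0xCC): reg=0x6A
After byte 2 (0x5D): reg=0x85
After byte 3 (0x2E): reg=0x58
After byte 4 (0x38): reg=0x27
After byte 5 (0x82): reg=0x72
After byte 6 (0xAB): reg=0x01

Answer: 0x01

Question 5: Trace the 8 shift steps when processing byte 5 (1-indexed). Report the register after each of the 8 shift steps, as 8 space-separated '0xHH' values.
After byte 1 (0xCC): reg=0x6A
After byte 2 (0x5D): reg=0x85
After byte 3 (0x2E): reg=0x58
After byte 4 (0x38): reg=0x27
Register before byte 5: 0x27
After XOR with byte 0x82: 0xA5

Answer: 0x4D 0x9A 0x33 0x66 0xCC 0x9F 0x39 0x72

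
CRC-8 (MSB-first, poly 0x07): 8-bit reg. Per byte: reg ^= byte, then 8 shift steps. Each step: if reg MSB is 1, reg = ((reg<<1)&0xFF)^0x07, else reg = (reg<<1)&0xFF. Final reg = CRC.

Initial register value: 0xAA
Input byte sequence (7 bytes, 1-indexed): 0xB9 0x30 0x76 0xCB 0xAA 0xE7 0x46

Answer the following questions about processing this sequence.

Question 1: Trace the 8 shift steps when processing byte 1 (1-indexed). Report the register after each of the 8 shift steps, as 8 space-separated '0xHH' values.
Answer: 0x26 0x4C 0x98 0x37 0x6E 0xDC 0xBF 0x79

Derivation:
Register before byte 1: 0xAA
After XOR with byte 0xB9: 0x13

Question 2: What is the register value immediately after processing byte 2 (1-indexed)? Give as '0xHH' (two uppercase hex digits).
Answer: 0xF8

Derivation:
After byte 1 (0xB9): reg=0x79
After byte 2 (0x30): reg=0xF8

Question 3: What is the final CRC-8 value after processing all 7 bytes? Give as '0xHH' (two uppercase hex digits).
Answer: 0xD7

Derivation:
After byte 1 (0xB9): reg=0x79
After byte 2 (0x30): reg=0xF8
After byte 3 (0x76): reg=0xA3
After byte 4 (0xCB): reg=0x1F
After byte 5 (0xAA): reg=0x02
After byte 6 (0xE7): reg=0xB5
After byte 7 (0x46): reg=0xD7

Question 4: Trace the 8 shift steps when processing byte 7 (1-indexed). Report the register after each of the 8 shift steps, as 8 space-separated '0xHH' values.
After byte 1 (0xB9): reg=0x79
After byte 2 (0x30): reg=0xF8
After byte 3 (0x76): reg=0xA3
After byte 4 (0xCB): reg=0x1F
After byte 5 (0xAA): reg=0x02
After byte 6 (0xE7): reg=0xB5
Register before byte 7: 0xB5
After XOR with byte 0x46: 0xF3

Answer: 0xE1 0xC5 0x8D 0x1D 0x3A 0x74 0xE8 0xD7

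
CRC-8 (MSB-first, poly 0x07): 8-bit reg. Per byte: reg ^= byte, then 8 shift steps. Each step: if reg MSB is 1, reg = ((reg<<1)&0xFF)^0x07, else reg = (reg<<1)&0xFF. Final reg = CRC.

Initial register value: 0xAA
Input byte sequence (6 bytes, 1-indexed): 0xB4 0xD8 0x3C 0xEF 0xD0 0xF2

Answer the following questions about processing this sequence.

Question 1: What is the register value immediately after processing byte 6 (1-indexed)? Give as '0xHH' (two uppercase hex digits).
Answer: 0xF1

Derivation:
After byte 1 (0xB4): reg=0x5A
After byte 2 (0xD8): reg=0x87
After byte 3 (0x3C): reg=0x28
After byte 4 (0xEF): reg=0x5B
After byte 5 (0xD0): reg=0xB8
After byte 6 (0xF2): reg=0xF1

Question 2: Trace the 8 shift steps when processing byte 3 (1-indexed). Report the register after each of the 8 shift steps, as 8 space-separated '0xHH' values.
After byte 1 (0xB4): reg=0x5A
After byte 2 (0xD8): reg=0x87
Register before byte 3: 0x87
After XOR with byte 0x3C: 0xBB

Answer: 0x71 0xE2 0xC3 0x81 0x05 0x0A 0x14 0x28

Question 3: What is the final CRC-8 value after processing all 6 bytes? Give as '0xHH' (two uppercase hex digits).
After byte 1 (0xB4): reg=0x5A
After byte 2 (0xD8): reg=0x87
After byte 3 (0x3C): reg=0x28
After byte 4 (0xEF): reg=0x5B
After byte 5 (0xD0): reg=0xB8
After byte 6 (0xF2): reg=0xF1

Answer: 0xF1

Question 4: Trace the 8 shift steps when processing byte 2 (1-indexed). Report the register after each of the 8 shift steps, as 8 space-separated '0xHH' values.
After byte 1 (0xB4): reg=0x5A
Register before byte 2: 0x5A
After XOR with byte 0xD8: 0x82

Answer: 0x03 0x06 0x0C 0x18 0x30 0x60 0xC0 0x87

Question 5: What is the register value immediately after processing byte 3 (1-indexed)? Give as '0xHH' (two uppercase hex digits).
After byte 1 (0xB4): reg=0x5A
After byte 2 (0xD8): reg=0x87
After byte 3 (0x3C): reg=0x28

Answer: 0x28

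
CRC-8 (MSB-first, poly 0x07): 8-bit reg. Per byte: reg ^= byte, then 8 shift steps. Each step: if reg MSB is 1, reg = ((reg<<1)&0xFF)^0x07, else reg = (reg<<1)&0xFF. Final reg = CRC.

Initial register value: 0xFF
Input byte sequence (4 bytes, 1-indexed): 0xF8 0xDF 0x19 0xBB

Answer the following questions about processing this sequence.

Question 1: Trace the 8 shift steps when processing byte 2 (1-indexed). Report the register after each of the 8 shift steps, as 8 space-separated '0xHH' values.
After byte 1 (0xF8): reg=0x15
Register before byte 2: 0x15
After XOR with byte 0xDF: 0xCA

Answer: 0x93 0x21 0x42 0x84 0x0F 0x1E 0x3C 0x78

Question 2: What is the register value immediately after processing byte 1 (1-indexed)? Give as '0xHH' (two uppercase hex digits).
Answer: 0x15

Derivation:
After byte 1 (0xF8): reg=0x15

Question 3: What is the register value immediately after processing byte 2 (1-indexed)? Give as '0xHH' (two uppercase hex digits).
Answer: 0x78

Derivation:
After byte 1 (0xF8): reg=0x15
After byte 2 (0xDF): reg=0x78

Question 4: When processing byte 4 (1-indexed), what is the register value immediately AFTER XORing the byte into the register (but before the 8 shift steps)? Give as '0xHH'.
Register before byte 4: 0x20
Byte 4: 0xBB
0x20 XOR 0xBB = 0x9B

Answer: 0x9B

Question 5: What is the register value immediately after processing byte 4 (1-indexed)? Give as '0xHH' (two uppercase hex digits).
After byte 1 (0xF8): reg=0x15
After byte 2 (0xDF): reg=0x78
After byte 3 (0x19): reg=0x20
After byte 4 (0xBB): reg=0xC8

Answer: 0xC8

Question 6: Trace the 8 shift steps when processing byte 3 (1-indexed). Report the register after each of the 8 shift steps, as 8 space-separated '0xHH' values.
Answer: 0xC2 0x83 0x01 0x02 0x04 0x08 0x10 0x20

Derivation:
After byte 1 (0xF8): reg=0x15
After byte 2 (0xDF): reg=0x78
Register before byte 3: 0x78
After XOR with byte 0x19: 0x61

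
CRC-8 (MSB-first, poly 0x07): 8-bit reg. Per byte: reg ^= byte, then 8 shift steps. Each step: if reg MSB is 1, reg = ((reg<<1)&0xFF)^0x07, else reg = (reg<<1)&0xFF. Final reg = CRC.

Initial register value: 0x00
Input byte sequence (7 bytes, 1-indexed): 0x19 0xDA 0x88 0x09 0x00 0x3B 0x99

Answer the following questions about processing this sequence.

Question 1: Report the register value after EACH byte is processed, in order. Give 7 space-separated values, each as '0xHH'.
0x4F 0xE2 0x11 0x48 0xFF 0x52 0x7F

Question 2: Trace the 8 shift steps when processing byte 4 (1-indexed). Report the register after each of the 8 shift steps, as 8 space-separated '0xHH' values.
After byte 1 (0x19): reg=0x4F
After byte 2 (0xDA): reg=0xE2
After byte 3 (0x88): reg=0x11
Register before byte 4: 0x11
After XOR with byte 0x09: 0x18

Answer: 0x30 0x60 0xC0 0x87 0x09 0x12 0x24 0x48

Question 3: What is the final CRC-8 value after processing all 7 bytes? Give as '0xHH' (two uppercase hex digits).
Answer: 0x7F

Derivation:
After byte 1 (0x19): reg=0x4F
After byte 2 (0xDA): reg=0xE2
After byte 3 (0x88): reg=0x11
After byte 4 (0x09): reg=0x48
After byte 5 (0x00): reg=0xFF
After byte 6 (0x3B): reg=0x52
After byte 7 (0x99): reg=0x7F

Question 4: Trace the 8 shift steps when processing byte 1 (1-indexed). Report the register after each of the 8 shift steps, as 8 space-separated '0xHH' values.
Register before byte 1: 0x00
After XOR with byte 0x19: 0x19

Answer: 0x32 0x64 0xC8 0x97 0x29 0x52 0xA4 0x4F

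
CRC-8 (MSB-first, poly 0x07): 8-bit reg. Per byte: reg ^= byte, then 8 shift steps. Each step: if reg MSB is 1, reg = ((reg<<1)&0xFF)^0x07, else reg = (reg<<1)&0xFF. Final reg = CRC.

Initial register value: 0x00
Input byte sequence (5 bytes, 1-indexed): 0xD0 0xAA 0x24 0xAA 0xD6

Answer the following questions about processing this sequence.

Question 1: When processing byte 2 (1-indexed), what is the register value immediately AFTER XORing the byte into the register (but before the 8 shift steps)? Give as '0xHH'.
Register before byte 2: 0x3E
Byte 2: 0xAA
0x3E XOR 0xAA = 0x94

Answer: 0x94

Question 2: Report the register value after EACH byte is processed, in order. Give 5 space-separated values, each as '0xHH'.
0x3E 0xE5 0x49 0xA7 0x50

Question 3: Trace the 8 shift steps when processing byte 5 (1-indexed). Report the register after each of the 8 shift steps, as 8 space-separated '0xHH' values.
After byte 1 (0xD0): reg=0x3E
After byte 2 (0xAA): reg=0xE5
After byte 3 (0x24): reg=0x49
After byte 4 (0xAA): reg=0xA7
Register before byte 5: 0xA7
After XOR with byte 0xD6: 0x71

Answer: 0xE2 0xC3 0x81 0x05 0x0A 0x14 0x28 0x50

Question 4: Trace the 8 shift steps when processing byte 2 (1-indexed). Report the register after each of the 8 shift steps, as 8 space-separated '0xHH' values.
After byte 1 (0xD0): reg=0x3E
Register before byte 2: 0x3E
After XOR with byte 0xAA: 0x94

Answer: 0x2F 0x5E 0xBC 0x7F 0xFE 0xFB 0xF1 0xE5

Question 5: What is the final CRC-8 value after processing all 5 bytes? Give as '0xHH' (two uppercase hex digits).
Answer: 0x50

Derivation:
After byte 1 (0xD0): reg=0x3E
After byte 2 (0xAA): reg=0xE5
After byte 3 (0x24): reg=0x49
After byte 4 (0xAA): reg=0xA7
After byte 5 (0xD6): reg=0x50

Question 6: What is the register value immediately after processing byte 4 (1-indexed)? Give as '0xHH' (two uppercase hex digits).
Answer: 0xA7

Derivation:
After byte 1 (0xD0): reg=0x3E
After byte 2 (0xAA): reg=0xE5
After byte 3 (0x24): reg=0x49
After byte 4 (0xAA): reg=0xA7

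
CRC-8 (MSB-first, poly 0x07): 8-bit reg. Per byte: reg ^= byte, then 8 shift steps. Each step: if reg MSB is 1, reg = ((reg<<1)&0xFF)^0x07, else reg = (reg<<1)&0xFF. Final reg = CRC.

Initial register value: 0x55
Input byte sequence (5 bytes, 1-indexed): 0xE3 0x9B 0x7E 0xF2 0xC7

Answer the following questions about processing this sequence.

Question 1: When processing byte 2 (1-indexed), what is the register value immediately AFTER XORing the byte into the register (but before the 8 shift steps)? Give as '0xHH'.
Answer: 0x90

Derivation:
Register before byte 2: 0x0B
Byte 2: 0x9B
0x0B XOR 0x9B = 0x90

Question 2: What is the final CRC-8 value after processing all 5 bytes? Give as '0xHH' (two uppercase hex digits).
Answer: 0x78

Derivation:
After byte 1 (0xE3): reg=0x0B
After byte 2 (0x9B): reg=0xF9
After byte 3 (0x7E): reg=0x9C
After byte 4 (0xF2): reg=0x0D
After byte 5 (0xC7): reg=0x78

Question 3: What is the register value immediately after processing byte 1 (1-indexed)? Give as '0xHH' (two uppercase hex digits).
Answer: 0x0B

Derivation:
After byte 1 (0xE3): reg=0x0B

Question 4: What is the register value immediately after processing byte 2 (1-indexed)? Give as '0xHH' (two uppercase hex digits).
Answer: 0xF9

Derivation:
After byte 1 (0xE3): reg=0x0B
After byte 2 (0x9B): reg=0xF9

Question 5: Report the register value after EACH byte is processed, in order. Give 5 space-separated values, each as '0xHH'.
0x0B 0xF9 0x9C 0x0D 0x78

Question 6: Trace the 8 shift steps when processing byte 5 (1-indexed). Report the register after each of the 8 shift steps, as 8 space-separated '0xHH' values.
After byte 1 (0xE3): reg=0x0B
After byte 2 (0x9B): reg=0xF9
After byte 3 (0x7E): reg=0x9C
After byte 4 (0xF2): reg=0x0D
Register before byte 5: 0x0D
After XOR with byte 0xC7: 0xCA

Answer: 0x93 0x21 0x42 0x84 0x0F 0x1E 0x3C 0x78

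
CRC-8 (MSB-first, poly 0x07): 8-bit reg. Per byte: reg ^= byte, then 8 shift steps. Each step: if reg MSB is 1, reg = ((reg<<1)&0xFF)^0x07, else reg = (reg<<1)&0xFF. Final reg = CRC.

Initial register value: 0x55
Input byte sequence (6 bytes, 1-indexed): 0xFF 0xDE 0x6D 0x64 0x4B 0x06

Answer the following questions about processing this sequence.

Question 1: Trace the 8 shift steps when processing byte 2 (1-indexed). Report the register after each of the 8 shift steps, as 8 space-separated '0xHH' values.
After byte 1 (0xFF): reg=0x5F
Register before byte 2: 0x5F
After XOR with byte 0xDE: 0x81

Answer: 0x05 0x0A 0x14 0x28 0x50 0xA0 0x47 0x8E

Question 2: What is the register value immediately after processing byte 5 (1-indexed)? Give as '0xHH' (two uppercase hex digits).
Answer: 0x24

Derivation:
After byte 1 (0xFF): reg=0x5F
After byte 2 (0xDE): reg=0x8E
After byte 3 (0x6D): reg=0xA7
After byte 4 (0x64): reg=0x47
After byte 5 (0x4B): reg=0x24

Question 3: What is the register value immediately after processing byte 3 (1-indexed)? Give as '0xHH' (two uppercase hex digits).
Answer: 0xA7

Derivation:
After byte 1 (0xFF): reg=0x5F
After byte 2 (0xDE): reg=0x8E
After byte 3 (0x6D): reg=0xA7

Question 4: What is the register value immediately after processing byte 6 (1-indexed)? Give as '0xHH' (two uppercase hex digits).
After byte 1 (0xFF): reg=0x5F
After byte 2 (0xDE): reg=0x8E
After byte 3 (0x6D): reg=0xA7
After byte 4 (0x64): reg=0x47
After byte 5 (0x4B): reg=0x24
After byte 6 (0x06): reg=0xEE

Answer: 0xEE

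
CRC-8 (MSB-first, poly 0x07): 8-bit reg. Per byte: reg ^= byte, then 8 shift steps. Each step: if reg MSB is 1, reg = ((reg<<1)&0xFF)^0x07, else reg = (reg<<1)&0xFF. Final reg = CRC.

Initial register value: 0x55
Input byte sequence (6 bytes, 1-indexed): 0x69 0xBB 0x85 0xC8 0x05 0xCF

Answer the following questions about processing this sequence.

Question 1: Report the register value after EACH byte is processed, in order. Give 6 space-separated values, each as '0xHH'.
0xB4 0x2D 0x51 0xC6 0x47 0xB1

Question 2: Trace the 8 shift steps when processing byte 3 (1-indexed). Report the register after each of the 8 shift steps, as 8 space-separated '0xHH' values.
After byte 1 (0x69): reg=0xB4
After byte 2 (0xBB): reg=0x2D
Register before byte 3: 0x2D
After XOR with byte 0x85: 0xA8

Answer: 0x57 0xAE 0x5B 0xB6 0x6B 0xD6 0xAB 0x51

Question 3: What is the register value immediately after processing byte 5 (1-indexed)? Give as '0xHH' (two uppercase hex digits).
Answer: 0x47

Derivation:
After byte 1 (0x69): reg=0xB4
After byte 2 (0xBB): reg=0x2D
After byte 3 (0x85): reg=0x51
After byte 4 (0xC8): reg=0xC6
After byte 5 (0x05): reg=0x47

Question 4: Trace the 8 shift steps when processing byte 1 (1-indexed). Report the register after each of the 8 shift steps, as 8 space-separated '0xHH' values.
Register before byte 1: 0x55
After XOR with byte 0x69: 0x3C

Answer: 0x78 0xF0 0xE7 0xC9 0x95 0x2D 0x5A 0xB4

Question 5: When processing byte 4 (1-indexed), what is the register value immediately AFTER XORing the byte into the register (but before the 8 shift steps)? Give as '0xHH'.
Answer: 0x99

Derivation:
Register before byte 4: 0x51
Byte 4: 0xC8
0x51 XOR 0xC8 = 0x99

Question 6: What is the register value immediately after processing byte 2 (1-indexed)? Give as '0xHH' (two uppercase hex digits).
After byte 1 (0x69): reg=0xB4
After byte 2 (0xBB): reg=0x2D

Answer: 0x2D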